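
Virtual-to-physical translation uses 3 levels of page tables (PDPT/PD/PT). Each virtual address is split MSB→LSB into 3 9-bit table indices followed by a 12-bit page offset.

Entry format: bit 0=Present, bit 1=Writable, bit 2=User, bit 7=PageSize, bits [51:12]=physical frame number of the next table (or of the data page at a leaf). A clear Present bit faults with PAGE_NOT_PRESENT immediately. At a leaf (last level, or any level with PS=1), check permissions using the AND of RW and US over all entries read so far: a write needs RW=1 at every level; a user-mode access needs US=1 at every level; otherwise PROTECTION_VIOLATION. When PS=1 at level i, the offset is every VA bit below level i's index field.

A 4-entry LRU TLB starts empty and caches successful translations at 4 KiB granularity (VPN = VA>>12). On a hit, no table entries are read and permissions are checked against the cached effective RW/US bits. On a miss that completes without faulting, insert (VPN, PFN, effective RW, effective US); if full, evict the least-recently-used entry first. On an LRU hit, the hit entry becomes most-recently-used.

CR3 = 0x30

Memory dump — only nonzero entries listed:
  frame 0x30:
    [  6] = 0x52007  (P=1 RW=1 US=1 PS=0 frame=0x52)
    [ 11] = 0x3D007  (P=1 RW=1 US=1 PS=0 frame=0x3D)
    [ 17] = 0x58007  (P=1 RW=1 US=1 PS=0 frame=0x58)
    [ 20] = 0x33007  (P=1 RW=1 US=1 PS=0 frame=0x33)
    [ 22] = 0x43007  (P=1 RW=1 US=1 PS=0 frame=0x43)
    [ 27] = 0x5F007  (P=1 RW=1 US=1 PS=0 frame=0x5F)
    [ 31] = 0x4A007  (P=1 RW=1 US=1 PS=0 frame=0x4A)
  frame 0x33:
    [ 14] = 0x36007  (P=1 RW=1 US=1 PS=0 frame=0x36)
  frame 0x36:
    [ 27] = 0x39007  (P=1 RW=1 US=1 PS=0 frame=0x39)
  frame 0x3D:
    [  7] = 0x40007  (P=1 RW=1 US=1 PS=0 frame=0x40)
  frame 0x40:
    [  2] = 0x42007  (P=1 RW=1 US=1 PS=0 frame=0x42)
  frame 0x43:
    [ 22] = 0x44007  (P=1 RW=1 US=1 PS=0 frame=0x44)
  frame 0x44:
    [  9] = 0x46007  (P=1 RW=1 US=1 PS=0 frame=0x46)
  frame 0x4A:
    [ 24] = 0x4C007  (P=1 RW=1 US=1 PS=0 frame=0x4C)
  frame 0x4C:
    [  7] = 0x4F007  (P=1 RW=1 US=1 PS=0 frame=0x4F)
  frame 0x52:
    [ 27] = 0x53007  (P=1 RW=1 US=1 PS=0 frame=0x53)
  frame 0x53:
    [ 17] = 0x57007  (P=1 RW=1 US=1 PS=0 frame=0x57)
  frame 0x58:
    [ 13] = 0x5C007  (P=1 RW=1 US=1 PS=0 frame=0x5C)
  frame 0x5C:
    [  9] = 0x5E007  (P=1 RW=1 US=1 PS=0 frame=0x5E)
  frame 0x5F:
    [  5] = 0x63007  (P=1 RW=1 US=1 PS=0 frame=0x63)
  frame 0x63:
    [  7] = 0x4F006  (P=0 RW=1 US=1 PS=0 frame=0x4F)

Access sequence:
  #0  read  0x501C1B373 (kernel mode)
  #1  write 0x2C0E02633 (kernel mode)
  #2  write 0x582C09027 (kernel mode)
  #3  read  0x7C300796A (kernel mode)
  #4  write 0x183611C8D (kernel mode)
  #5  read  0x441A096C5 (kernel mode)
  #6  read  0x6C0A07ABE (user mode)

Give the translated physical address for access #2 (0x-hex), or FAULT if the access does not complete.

Walk each access:
#0 VA=0x501C1B373 (r,kernel):
  [0] read 0x30 idx=20: raw=0x33007 flags P=1 W=1 U=1 S=0
  [1] read 0x33 idx=14: raw=0x36007 flags P=1 W=1 U=1 S=0
  [2] read 0x36 idx=27: raw=0x39007 flags P=1 W=1 U=1 S=0
  ⇒ phys 0x39373  [3 reads]
#1 VA=0x2C0E02633 (w,kernel):
  [0] read 0x30 idx=11: raw=0x3D007 flags P=1 W=1 U=1 S=0
  [1] read 0x3D idx=7: raw=0x40007 flags P=1 W=1 U=1 S=0
  [2] read 0x40 idx=2: raw=0x42007 flags P=1 W=1 U=1 S=0
  ⇒ phys 0x42633  [3 reads]
#2 VA=0x582C09027 (w,kernel):
  [0] read 0x30 idx=22: raw=0x43007 flags P=1 W=1 U=1 S=0
  [1] read 0x43 idx=22: raw=0x44007 flags P=1 W=1 U=1 S=0
  [2] read 0x44 idx=9: raw=0x46007 flags P=1 W=1 U=1 S=0
  ⇒ phys 0x46027  [3 reads]
#3 VA=0x7C300796A (r,kernel):
  [0] read 0x30 idx=31: raw=0x4A007 flags P=1 W=1 U=1 S=0
  [1] read 0x4A idx=24: raw=0x4C007 flags P=1 W=1 U=1 S=0
  [2] read 0x4C idx=7: raw=0x4F007 flags P=1 W=1 U=1 S=0
  ⇒ phys 0x4F96A  [3 reads]
#4 VA=0x183611C8D (w,kernel):
  [0] read 0x30 idx=6: raw=0x52007 flags P=1 W=1 U=1 S=0
  [1] read 0x52 idx=27: raw=0x53007 flags P=1 W=1 U=1 S=0
  [2] read 0x53 idx=17: raw=0x57007 flags P=1 W=1 U=1 S=0
  ⇒ phys 0x57C8D  [3 reads]
#5 VA=0x441A096C5 (r,kernel):
  [0] read 0x30 idx=17: raw=0x58007 flags P=1 W=1 U=1 S=0
  [1] read 0x58 idx=13: raw=0x5C007 flags P=1 W=1 U=1 S=0
  [2] read 0x5C idx=9: raw=0x5E007 flags P=1 W=1 U=1 S=0
  ⇒ phys 0x5E6C5  [3 reads]
#6 VA=0x6C0A07ABE (r,user):
  [0] read 0x30 idx=27: raw=0x5F007 flags P=1 W=1 U=1 S=0
  [1] read 0x5F idx=5: raw=0x63007 flags P=1 W=1 U=1 S=0
  [2] read 0x63 idx=7: raw=0x4F006 flags P=0 W=1 U=1 S=0
  → PAGE_NOT_PRESENT  (3 entries read)

Access #2 PA: 0x46027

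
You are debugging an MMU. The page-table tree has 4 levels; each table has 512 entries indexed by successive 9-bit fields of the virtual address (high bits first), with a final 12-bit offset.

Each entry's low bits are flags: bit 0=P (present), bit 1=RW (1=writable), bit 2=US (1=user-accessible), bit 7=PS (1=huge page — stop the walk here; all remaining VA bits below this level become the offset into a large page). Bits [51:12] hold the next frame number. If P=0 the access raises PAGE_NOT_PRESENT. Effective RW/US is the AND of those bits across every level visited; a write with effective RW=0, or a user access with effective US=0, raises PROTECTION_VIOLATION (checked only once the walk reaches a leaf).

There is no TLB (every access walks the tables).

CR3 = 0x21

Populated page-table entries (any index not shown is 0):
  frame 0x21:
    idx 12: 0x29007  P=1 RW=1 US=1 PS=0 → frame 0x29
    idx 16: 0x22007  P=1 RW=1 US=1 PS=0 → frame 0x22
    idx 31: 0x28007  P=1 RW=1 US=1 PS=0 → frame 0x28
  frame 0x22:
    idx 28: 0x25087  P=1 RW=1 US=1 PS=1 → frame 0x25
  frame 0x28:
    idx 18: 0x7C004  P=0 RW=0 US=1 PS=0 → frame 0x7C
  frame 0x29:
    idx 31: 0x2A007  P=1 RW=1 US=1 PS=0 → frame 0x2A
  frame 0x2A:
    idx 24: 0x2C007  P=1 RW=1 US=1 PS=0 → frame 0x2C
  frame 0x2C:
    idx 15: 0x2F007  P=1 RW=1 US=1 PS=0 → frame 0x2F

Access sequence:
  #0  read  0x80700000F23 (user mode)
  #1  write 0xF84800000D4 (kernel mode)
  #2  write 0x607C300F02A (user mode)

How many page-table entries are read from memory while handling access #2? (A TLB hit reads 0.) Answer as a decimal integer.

Trace:
#0 VA=0x80700000F23 (r,user):
  lvl0: tbl 0x21, slot 16 ⇒ 0x22007 (P1/RW1/US1/PS0)
  lvl1: tbl 0x22, slot 28 ⇒ 0x25087 (P1/RW1/US1/PS1)
  ⇒ phys 0x25F23 (huge @L1)  [2 reads]
#1 VA=0xF84800000D4 (w,kernel):
  lvl0: tbl 0x21, slot 31 ⇒ 0x28007 (P1/RW1/US1/PS0)
  lvl1: tbl 0x28, slot 18 ⇒ 0x7C004 (P0/RW0/US1/PS0)
  ✗ PAGE_NOT_PRESENT  [2 reads]
#2 VA=0x607C300F02A (w,user):
  lvl0: tbl 0x21, slot 12 ⇒ 0x29007 (P1/RW1/US1/PS0)
  lvl1: tbl 0x29, slot 31 ⇒ 0x2A007 (P1/RW1/US1/PS0)
  lvl2: tbl 0x2A, slot 24 ⇒ 0x2C007 (P1/RW1/US1/PS0)
  lvl3: tbl 0x2C, slot 15 ⇒ 0x2F007 (P1/RW1/US1/PS0)
  ⇒ phys 0x2F02A  [4 reads]

Entries read for #2: 4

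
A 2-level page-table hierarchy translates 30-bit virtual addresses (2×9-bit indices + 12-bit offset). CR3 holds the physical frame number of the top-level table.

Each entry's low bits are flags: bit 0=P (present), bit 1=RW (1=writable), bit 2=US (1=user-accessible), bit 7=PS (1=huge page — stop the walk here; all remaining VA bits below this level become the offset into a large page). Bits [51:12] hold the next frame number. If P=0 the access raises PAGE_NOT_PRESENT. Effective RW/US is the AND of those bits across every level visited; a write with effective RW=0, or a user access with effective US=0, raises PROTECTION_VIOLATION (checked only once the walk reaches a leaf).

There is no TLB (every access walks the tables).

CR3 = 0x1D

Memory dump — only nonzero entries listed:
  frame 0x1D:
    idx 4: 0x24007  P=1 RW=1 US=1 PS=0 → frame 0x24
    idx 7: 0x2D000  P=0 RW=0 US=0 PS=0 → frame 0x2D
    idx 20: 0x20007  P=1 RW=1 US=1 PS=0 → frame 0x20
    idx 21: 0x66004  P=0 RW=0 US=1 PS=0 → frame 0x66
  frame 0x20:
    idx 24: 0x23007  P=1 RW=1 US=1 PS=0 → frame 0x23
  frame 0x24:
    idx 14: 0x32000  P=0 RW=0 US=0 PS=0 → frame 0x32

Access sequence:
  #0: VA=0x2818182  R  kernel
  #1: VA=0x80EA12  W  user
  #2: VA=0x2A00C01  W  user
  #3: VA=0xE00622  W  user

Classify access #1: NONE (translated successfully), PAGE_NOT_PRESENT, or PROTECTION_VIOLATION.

Walk each access:
#0 VA=0x2818182 (r,kernel):
  [0] read 0x1D idx=20: raw=0x20007 flags P=1 W=1 U=1 S=0
  [1] read 0x20 idx=24: raw=0x23007 flags P=1 W=1 U=1 S=0
  ✓ 0x23182  — 2 lookups
#1 VA=0x80EA12 (w,user):
  [0] read 0x1D idx=4: raw=0x24007 flags P=1 W=1 U=1 S=0
  [1] read 0x24 idx=14: raw=0x32000 flags P=0 W=0 U=0 S=0
  ⇒ fault: PAGE_NOT_PRESENT  — 2 lookups
#2 VA=0x2A00C01 (w,user):
  [0] read 0x1D idx=21: raw=0x66004 flags P=0 W=0 U=1 S=0
  ⇒ fault: PAGE_NOT_PRESENT  — 1 lookups
#3 VA=0xE00622 (w,user):
  [0] read 0x1D idx=7: raw=0x2D000 flags P=0 W=0 U=0 S=0
  ⇒ fault: PAGE_NOT_PRESENT  — 1 lookups

Access #1 fault: PAGE_NOT_PRESENT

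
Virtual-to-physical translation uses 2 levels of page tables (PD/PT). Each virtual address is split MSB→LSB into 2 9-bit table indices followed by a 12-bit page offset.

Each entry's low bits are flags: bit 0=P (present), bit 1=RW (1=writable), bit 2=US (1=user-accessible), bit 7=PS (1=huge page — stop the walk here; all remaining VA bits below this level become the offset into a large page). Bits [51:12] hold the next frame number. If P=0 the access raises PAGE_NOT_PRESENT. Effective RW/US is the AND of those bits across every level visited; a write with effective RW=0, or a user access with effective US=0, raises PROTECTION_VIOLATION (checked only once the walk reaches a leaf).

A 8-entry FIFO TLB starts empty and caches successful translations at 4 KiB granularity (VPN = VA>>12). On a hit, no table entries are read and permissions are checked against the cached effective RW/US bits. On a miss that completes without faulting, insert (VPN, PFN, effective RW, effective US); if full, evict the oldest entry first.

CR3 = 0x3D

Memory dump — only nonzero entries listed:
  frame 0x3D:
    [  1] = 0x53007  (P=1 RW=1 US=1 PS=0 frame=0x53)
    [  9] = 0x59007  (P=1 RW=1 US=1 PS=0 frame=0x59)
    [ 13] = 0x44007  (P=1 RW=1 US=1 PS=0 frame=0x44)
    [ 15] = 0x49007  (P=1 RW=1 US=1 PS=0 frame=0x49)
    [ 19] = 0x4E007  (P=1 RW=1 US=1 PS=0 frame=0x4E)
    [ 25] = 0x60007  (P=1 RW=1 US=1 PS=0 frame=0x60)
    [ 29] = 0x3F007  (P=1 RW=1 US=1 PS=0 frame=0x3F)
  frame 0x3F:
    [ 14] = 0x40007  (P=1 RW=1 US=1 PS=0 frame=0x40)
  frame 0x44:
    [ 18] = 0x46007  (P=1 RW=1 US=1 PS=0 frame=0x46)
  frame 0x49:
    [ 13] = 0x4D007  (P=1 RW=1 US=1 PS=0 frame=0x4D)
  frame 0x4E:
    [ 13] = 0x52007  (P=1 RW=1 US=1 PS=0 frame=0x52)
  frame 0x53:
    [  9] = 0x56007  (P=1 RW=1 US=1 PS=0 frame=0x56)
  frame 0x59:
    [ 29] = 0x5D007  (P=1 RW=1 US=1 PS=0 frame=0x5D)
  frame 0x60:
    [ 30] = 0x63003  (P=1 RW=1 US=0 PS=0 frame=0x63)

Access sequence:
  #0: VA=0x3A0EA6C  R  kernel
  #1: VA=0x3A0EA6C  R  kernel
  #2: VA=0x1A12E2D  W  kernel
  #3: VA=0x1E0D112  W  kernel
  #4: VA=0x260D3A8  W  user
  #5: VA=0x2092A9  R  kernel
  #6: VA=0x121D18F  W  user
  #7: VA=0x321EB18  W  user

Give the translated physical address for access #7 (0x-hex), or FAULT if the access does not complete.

Per-access translation:
#0 VA=0x3A0EA6C (r,kernel):
  L0: frame=0x3D idx=29 entry=0x3F007 [P=1 RW=1 US=1 PS=0]
  L1: frame=0x3F idx=14 entry=0x40007 [P=1 RW=1 US=1 PS=0]
  → PA=0x40A6C  (2 entries read)
#1 VA=0x3A0EA6C (r,kernel):
  TLB hit vpn=0x3A0E → PA=0x40A6C
#2 VA=0x1A12E2D (w,kernel):
  L0: frame=0x3D idx=13 entry=0x44007 [P=1 RW=1 US=1 PS=0]
  L1: frame=0x44 idx=18 entry=0x46007 [P=1 RW=1 US=1 PS=0]
  → PA=0x46E2D  (2 entries read)
#3 VA=0x1E0D112 (w,kernel):
  L0: frame=0x3D idx=15 entry=0x49007 [P=1 RW=1 US=1 PS=0]
  L1: frame=0x49 idx=13 entry=0x4D007 [P=1 RW=1 US=1 PS=0]
  → PA=0x4D112  (2 entries read)
#4 VA=0x260D3A8 (w,user):
  L0: frame=0x3D idx=19 entry=0x4E007 [P=1 RW=1 US=1 PS=0]
  L1: frame=0x4E idx=13 entry=0x52007 [P=1 RW=1 US=1 PS=0]
  → PA=0x523A8  (2 entries read)
#5 VA=0x2092A9 (r,kernel):
  L0: frame=0x3D idx=1 entry=0x53007 [P=1 RW=1 US=1 PS=0]
  L1: frame=0x53 idx=9 entry=0x56007 [P=1 RW=1 US=1 PS=0]
  → PA=0x562A9  (2 entries read)
#6 VA=0x121D18F (w,user):
  L0: frame=0x3D idx=9 entry=0x59007 [P=1 RW=1 US=1 PS=0]
  L1: frame=0x59 idx=29 entry=0x5D007 [P=1 RW=1 US=1 PS=0]
  → PA=0x5D18F  (2 entries read)
#7 VA=0x321EB18 (w,user):
  L0: frame=0x3D idx=25 entry=0x60007 [P=1 RW=1 US=1 PS=0]
  L1: frame=0x60 idx=30 entry=0x63003 [P=1 RW=1 US=0 PS=0]
  ⇒ fault: PROTECTION_VIOLATION  — 2 lookups

Access #7 PA: FAULT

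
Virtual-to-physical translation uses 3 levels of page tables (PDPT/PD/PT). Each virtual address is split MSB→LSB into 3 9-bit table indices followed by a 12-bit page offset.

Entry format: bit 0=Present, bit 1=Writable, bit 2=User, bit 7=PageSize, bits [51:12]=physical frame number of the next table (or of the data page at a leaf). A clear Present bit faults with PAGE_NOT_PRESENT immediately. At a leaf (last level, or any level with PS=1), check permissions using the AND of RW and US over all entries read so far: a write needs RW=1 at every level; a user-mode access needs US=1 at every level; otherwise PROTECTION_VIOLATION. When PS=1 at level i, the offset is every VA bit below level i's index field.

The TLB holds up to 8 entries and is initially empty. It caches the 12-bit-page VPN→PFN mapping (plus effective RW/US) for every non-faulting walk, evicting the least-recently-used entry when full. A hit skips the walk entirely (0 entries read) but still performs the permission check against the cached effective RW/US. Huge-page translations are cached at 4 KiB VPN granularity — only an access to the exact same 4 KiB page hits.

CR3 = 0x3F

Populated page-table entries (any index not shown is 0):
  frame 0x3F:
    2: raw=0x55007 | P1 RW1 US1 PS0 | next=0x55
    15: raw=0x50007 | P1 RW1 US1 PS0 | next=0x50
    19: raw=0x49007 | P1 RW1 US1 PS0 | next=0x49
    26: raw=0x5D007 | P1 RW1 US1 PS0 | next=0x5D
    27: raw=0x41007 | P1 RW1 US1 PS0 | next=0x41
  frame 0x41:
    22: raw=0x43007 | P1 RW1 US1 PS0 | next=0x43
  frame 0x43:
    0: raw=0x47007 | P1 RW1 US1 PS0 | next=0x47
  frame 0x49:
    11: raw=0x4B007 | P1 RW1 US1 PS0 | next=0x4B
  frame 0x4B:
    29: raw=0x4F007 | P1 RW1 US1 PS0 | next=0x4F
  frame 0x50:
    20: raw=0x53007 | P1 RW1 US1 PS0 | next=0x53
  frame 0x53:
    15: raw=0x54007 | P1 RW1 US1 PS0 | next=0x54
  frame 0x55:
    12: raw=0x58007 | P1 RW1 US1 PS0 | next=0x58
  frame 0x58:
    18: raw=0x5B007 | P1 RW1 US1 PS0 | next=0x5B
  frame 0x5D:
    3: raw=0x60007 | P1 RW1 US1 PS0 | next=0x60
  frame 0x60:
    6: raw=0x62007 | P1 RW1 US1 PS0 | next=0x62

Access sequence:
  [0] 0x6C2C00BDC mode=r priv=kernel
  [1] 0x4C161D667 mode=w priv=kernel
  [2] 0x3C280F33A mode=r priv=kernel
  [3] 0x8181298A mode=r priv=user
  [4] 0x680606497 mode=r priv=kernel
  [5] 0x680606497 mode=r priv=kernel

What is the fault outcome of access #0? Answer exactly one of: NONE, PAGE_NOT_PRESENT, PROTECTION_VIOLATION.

Per-access translation:
#0 VA=0x6C2C00BDC (r,kernel):
  L0 @0x3F[27] → 0x41007  P=1,RW=1,US=1,PS=0
  L1 @0x41[22] → 0x43007  P=1,RW=1,US=1,PS=0
  L2 @0x43[0] → 0x47007  P=1,RW=1,US=1,PS=0
  ✓ 0x47BDC  — 3 lookups
#1 VA=0x4C161D667 (w,kernel):
  L0 @0x3F[19] → 0x49007  P=1,RW=1,US=1,PS=0
  L1 @0x49[11] → 0x4B007  P=1,RW=1,US=1,PS=0
  L2 @0x4B[29] → 0x4F007  P=1,RW=1,US=1,PS=0
  ✓ 0x4F667  — 3 lookups
#2 VA=0x3C280F33A (r,kernel):
  L0 @0x3F[15] → 0x50007  P=1,RW=1,US=1,PS=0
  L1 @0x50[20] → 0x53007  P=1,RW=1,US=1,PS=0
  L2 @0x53[15] → 0x54007  P=1,RW=1,US=1,PS=0
  ✓ 0x5433A  — 3 lookups
#3 VA=0x8181298A (r,user):
  L0 @0x3F[2] → 0x55007  P=1,RW=1,US=1,PS=0
  L1 @0x55[12] → 0x58007  P=1,RW=1,US=1,PS=0
  L2 @0x58[18] → 0x5B007  P=1,RW=1,US=1,PS=0
  ✓ 0x5B98A  — 3 lookups
#4 VA=0x680606497 (r,kernel):
  L0 @0x3F[26] → 0x5D007  P=1,RW=1,US=1,PS=0
  L1 @0x5D[3] → 0x60007  P=1,RW=1,US=1,PS=0
  L2 @0x60[6] → 0x62007  P=1,RW=1,US=1,PS=0
  ✓ 0x62497  — 3 lookups
#5 VA=0x680606497 (r,kernel):
  TLB hit vpn=0x680606 → PA=0x62497

Access #0 fault: NONE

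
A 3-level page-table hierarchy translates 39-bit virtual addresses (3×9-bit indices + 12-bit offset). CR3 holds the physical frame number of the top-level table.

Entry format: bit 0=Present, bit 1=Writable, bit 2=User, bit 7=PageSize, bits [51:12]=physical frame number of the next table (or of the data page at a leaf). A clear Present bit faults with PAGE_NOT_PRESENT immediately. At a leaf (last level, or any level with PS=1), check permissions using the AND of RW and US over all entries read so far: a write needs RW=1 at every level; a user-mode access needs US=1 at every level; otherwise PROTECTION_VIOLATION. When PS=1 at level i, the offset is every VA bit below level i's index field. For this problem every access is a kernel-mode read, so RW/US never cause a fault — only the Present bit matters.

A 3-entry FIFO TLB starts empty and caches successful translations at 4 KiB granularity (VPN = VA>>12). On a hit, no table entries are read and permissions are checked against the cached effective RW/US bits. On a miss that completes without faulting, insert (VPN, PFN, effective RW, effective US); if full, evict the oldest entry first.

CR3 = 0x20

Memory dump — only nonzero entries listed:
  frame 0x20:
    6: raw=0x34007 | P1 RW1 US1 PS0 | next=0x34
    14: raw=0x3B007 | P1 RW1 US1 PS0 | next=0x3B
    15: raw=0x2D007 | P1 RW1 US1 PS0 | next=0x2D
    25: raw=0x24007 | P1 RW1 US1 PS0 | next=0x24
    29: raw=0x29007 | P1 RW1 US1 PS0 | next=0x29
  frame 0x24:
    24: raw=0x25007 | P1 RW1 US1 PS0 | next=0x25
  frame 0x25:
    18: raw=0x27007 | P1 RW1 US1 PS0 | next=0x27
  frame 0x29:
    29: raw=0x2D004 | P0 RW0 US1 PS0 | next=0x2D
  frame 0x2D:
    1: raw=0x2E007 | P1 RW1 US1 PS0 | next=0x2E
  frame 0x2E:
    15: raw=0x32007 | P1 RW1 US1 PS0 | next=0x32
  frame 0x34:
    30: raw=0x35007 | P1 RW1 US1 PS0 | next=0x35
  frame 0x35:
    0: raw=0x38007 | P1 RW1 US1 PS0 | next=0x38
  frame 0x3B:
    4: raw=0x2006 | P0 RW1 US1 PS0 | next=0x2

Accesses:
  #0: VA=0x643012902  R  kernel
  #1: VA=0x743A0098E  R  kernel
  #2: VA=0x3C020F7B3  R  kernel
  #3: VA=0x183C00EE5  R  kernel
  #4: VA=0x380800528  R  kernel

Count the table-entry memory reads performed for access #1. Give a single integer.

Walk each access:
#0 VA=0x643012902 (r,kernel):
  L0: frame=0x20 idx=25 entry=0x24007 [P=1 RW=1 US=1 PS=0]
  L1: frame=0x24 idx=24 entry=0x25007 [P=1 RW=1 US=1 PS=0]
  L2: frame=0x25 idx=18 entry=0x27007 [P=1 RW=1 US=1 PS=0]
  → PA=0x27902  (3 entries read)
#1 VA=0x743A0098E (r,kernel):
  L0: frame=0x20 idx=29 entry=0x29007 [P=1 RW=1 US=1 PS=0]
  L1: frame=0x29 idx=29 entry=0x2D004 [P=0 RW=0 US=1 PS=0]
  → PAGE_NOT_PRESENT  (2 entries read)
#2 VA=0x3C020F7B3 (r,kernel):
  L0: frame=0x20 idx=15 entry=0x2D007 [P=1 RW=1 US=1 PS=0]
  L1: frame=0x2D idx=1 entry=0x2E007 [P=1 RW=1 US=1 PS=0]
  L2: frame=0x2E idx=15 entry=0x32007 [P=1 RW=1 US=1 PS=0]
  → PA=0x327B3  (3 entries read)
#3 VA=0x183C00EE5 (r,kernel):
  L0: frame=0x20 idx=6 entry=0x34007 [P=1 RW=1 US=1 PS=0]
  L1: frame=0x34 idx=30 entry=0x35007 [P=1 RW=1 US=1 PS=0]
  L2: frame=0x35 idx=0 entry=0x38007 [P=1 RW=1 US=1 PS=0]
  → PA=0x38EE5  (3 entries read)
#4 VA=0x380800528 (r,kernel):
  L0: frame=0x20 idx=14 entry=0x3B007 [P=1 RW=1 US=1 PS=0]
  L1: frame=0x3B idx=4 entry=0x2006 [P=0 RW=1 US=1 PS=0]
  → PAGE_NOT_PRESENT  (2 entries read)

Entries read for #1: 2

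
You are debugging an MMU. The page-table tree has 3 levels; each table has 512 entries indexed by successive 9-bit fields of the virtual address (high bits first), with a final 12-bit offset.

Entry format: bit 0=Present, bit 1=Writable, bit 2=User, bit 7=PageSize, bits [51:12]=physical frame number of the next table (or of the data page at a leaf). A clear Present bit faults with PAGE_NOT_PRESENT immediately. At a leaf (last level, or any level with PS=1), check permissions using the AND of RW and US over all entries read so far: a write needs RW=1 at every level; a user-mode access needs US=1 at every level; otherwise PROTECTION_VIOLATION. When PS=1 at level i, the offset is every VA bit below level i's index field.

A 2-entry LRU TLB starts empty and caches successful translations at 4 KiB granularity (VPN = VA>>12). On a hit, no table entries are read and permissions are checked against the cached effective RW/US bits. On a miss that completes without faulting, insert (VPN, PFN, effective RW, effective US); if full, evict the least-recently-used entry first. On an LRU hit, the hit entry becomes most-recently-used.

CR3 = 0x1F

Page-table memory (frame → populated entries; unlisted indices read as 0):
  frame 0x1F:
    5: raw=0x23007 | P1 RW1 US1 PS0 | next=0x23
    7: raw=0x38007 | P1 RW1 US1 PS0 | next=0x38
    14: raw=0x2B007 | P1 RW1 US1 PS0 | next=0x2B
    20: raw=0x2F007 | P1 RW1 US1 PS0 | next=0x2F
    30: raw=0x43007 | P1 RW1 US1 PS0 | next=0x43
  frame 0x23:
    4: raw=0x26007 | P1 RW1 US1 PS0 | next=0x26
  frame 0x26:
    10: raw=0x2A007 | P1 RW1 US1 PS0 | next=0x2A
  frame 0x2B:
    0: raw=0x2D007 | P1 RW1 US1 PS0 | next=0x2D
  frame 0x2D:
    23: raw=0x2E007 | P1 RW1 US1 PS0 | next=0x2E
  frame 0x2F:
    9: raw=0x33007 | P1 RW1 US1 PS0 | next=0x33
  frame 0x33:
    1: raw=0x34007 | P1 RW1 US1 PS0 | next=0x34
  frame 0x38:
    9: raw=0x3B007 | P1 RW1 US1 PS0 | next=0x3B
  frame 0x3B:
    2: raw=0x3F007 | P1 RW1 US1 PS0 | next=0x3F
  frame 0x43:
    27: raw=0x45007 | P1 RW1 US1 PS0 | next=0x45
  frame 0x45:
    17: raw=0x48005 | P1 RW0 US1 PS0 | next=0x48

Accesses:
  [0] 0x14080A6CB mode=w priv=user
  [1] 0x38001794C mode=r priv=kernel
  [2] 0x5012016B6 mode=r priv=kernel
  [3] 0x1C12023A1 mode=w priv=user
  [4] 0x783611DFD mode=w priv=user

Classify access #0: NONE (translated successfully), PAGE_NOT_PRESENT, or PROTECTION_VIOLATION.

Walk each access:
#0 VA=0x14080A6CB (w,user):
  L0: frame=0x1F idx=5 entry=0x23007 [P=1 RW=1 US=1 PS=0]
  L1: frame=0x23 idx=4 entry=0x26007 [P=1 RW=1 US=1 PS=0]
  L2: frame=0x26 idx=10 entry=0x2A007 [P=1 RW=1 US=1 PS=0]
  ✓ 0x2A6CB  — 3 lookups
#1 VA=0x38001794C (r,kernel):
  L0: frame=0x1F idx=14 entry=0x2B007 [P=1 RW=1 US=1 PS=0]
  L1: frame=0x2B idx=0 entry=0x2D007 [P=1 RW=1 US=1 PS=0]
  L2: frame=0x2D idx=23 entry=0x2E007 [P=1 RW=1 US=1 PS=0]
  ✓ 0x2E94C  — 3 lookups
#2 VA=0x5012016B6 (r,kernel):
  L0: frame=0x1F idx=20 entry=0x2F007 [P=1 RW=1 US=1 PS=0]
  L1: frame=0x2F idx=9 entry=0x33007 [P=1 RW=1 US=1 PS=0]
  L2: frame=0x33 idx=1 entry=0x34007 [P=1 RW=1 US=1 PS=0]
  ✓ 0x346B6  — 3 lookups
#3 VA=0x1C12023A1 (w,user):
  L0: frame=0x1F idx=7 entry=0x38007 [P=1 RW=1 US=1 PS=0]
  L1: frame=0x38 idx=9 entry=0x3B007 [P=1 RW=1 US=1 PS=0]
  L2: frame=0x3B idx=2 entry=0x3F007 [P=1 RW=1 US=1 PS=0]
  ✓ 0x3F3A1  — 3 lookups
#4 VA=0x783611DFD (w,user):
  L0: frame=0x1F idx=30 entry=0x43007 [P=1 RW=1 US=1 PS=0]
  L1: frame=0x43 idx=27 entry=0x45007 [P=1 RW=1 US=1 PS=0]
  L2: frame=0x45 idx=17 entry=0x48005 [P=1 RW=0 US=1 PS=0]
  ✗ PROTECTION_VIOLATION  [3 reads]

Access #0 fault: NONE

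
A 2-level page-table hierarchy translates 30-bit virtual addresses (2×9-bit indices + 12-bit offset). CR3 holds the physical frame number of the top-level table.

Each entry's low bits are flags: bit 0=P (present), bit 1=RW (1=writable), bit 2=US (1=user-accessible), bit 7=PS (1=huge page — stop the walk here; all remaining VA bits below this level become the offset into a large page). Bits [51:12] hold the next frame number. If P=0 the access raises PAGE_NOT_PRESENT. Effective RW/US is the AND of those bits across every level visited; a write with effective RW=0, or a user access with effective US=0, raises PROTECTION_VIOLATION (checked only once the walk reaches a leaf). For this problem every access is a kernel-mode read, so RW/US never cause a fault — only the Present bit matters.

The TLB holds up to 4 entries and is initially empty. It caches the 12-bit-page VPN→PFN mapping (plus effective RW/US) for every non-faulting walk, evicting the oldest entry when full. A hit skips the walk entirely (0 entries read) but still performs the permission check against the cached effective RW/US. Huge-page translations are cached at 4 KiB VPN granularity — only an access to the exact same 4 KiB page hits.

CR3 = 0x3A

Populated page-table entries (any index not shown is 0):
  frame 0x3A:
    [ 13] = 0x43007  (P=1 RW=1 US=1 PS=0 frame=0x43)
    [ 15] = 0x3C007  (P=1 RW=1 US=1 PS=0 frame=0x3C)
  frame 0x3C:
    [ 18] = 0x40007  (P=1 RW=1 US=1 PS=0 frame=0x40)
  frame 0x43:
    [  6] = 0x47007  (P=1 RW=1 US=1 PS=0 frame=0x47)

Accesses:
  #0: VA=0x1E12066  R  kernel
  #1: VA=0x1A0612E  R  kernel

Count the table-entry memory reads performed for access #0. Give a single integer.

Walk each access:
#0 VA=0x1E12066 (r,kernel):
  lvl0: tbl 0x3A, slot 15 ⇒ 0x3C007 (P1/RW1/US1/PS0)
  lvl1: tbl 0x3C, slot 18 ⇒ 0x40007 (P1/RW1/US1/PS0)
  ✓ 0x40066  — 2 lookups
#1 VA=0x1A0612E (r,kernel):
  lvl0: tbl 0x3A, slot 13 ⇒ 0x43007 (P1/RW1/US1/PS0)
  lvl1: tbl 0x43, slot 6 ⇒ 0x47007 (P1/RW1/US1/PS0)
  ✓ 0x4712E  — 2 lookups

Entries read for #0: 2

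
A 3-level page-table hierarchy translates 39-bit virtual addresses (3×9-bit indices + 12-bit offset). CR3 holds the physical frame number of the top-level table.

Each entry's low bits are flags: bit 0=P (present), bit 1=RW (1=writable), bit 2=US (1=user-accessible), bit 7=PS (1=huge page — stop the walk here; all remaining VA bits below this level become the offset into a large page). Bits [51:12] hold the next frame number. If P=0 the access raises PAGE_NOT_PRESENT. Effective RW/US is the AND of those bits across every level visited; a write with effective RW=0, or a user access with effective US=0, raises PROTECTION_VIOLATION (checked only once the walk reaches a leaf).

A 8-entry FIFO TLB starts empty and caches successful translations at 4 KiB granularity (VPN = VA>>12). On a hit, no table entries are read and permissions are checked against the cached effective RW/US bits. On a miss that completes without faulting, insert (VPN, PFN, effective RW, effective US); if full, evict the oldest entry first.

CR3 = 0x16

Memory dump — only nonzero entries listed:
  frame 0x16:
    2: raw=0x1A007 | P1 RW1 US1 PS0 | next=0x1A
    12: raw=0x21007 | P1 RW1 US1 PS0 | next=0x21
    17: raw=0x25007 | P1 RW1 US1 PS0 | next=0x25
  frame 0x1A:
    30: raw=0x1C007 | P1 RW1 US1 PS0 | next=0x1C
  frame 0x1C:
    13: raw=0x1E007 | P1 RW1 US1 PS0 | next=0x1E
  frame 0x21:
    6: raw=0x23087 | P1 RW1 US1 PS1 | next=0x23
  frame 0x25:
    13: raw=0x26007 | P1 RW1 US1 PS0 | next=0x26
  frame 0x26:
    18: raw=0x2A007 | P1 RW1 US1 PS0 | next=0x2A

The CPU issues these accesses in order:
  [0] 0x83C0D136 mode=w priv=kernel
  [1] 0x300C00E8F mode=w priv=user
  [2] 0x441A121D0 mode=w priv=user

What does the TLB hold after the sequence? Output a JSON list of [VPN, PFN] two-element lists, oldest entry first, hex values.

Per-access translation:
#0 VA=0x83C0D136 (w,kernel):
  [0] read 0x16 idx=2: raw=0x1A007 flags P=1 W=1 U=1 S=0
  [1] read 0x1A idx=30: raw=0x1C007 flags P=1 W=1 U=1 S=0
  [2] read 0x1C idx=13: raw=0x1E007 flags P=1 W=1 U=1 S=0
  ✓ 0x1E136  — 3 lookups
#1 VA=0x300C00E8F (w,user):
  [0] read 0x16 idx=12: raw=0x21007 flags P=1 W=1 U=1 S=0
  [1] read 0x21 idx=6: raw=0x23087 flags P=1 W=1 U=1 S=1
  ✓ 0x23E8F (huge @L1)  — 2 lookups
#2 VA=0x441A121D0 (w,user):
  [0] read 0x16 idx=17: raw=0x25007 flags P=1 W=1 U=1 S=0
  [1] read 0x25 idx=13: raw=0x26007 flags P=1 W=1 U=1 S=0
  [2] read 0x26 idx=18: raw=0x2A007 flags P=1 W=1 U=1 S=0
  ✓ 0x2A1D0  — 3 lookups

TLB: [["0x83C0D", "0x1E"], ["0x300C00", "0x23"], ["0x441A12", "0x2A"]]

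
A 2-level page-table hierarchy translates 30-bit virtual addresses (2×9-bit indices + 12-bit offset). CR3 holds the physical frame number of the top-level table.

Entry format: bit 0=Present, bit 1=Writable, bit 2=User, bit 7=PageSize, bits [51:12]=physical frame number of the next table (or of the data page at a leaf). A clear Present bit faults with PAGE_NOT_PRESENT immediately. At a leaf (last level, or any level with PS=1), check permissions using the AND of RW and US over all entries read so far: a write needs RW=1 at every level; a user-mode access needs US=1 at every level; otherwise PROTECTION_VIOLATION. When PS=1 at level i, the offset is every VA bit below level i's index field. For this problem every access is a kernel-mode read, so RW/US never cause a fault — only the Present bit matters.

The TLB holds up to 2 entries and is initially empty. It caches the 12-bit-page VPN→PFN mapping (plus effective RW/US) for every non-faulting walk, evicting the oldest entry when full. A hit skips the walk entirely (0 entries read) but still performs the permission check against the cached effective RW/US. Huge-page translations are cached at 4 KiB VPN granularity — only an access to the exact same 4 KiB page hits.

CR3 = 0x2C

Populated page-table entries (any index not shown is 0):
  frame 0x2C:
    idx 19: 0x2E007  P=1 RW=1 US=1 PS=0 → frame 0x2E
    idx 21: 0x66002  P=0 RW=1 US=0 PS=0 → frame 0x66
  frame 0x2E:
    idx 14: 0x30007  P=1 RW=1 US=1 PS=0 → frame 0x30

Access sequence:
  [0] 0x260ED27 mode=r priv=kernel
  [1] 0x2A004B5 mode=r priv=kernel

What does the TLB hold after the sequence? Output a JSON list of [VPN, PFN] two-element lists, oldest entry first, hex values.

Per-access translation:
#0 VA=0x260ED27 (r,kernel):
  lvl0: tbl 0x2C, slot 19 ⇒ 0x2E007 (P1/RW1/US1/PS0)
  lvl1: tbl 0x2E, slot 14 ⇒ 0x30007 (P1/RW1/US1/PS0)
  ✓ 0x30D27  — 2 lookups
#1 VA=0x2A004B5 (r,kernel):
  lvl0: tbl 0x2C, slot 21 ⇒ 0x66002 (P0/RW1/US0/PS0)
  ✗ PAGE_NOT_PRESENT  [1 reads]

TLB: [["0x260E", "0x30"]]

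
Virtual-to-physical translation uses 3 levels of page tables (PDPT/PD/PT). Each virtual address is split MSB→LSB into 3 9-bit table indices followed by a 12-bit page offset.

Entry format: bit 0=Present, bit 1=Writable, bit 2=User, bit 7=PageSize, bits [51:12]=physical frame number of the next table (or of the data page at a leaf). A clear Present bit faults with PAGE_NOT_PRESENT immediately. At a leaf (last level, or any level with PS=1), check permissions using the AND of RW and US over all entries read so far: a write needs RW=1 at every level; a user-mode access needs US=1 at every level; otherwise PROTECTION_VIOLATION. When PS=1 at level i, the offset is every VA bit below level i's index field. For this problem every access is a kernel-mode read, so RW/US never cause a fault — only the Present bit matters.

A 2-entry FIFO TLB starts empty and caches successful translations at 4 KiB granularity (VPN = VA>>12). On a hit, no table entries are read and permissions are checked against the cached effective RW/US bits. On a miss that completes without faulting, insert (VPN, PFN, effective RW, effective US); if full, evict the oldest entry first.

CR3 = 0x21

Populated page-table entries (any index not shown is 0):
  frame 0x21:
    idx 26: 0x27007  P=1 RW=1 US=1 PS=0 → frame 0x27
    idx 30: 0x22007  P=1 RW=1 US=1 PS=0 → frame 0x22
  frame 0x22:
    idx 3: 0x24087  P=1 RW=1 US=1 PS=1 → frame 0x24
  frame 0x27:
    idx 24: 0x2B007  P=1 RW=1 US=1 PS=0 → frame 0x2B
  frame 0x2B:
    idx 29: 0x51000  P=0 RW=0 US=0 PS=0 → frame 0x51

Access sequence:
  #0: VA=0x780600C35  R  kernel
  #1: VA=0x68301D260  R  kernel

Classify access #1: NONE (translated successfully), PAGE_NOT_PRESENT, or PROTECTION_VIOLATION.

Per-access translation:
#0 VA=0x780600C35 (r,kernel):
  L0: frame=0x21 idx=30 entry=0x22007 [P=1 RW=1 US=1 PS=0]
  L1: frame=0x22 idx=3 entry=0x24087 [P=1 RW=1 US=1 PS=1]
  ✓ 0x24C35 (huge @L1)  — 2 lookups
#1 VA=0x68301D260 (r,kernel):
  L0: frame=0x21 idx=26 entry=0x27007 [P=1 RW=1 US=1 PS=0]
  L1: frame=0x27 idx=24 entry=0x2B007 [P=1 RW=1 US=1 PS=0]
  L2: frame=0x2B idx=29 entry=0x51000 [P=0 RW=0 US=0 PS=0]
  ⇒ fault: PAGE_NOT_PRESENT  — 3 lookups

Access #1 fault: PAGE_NOT_PRESENT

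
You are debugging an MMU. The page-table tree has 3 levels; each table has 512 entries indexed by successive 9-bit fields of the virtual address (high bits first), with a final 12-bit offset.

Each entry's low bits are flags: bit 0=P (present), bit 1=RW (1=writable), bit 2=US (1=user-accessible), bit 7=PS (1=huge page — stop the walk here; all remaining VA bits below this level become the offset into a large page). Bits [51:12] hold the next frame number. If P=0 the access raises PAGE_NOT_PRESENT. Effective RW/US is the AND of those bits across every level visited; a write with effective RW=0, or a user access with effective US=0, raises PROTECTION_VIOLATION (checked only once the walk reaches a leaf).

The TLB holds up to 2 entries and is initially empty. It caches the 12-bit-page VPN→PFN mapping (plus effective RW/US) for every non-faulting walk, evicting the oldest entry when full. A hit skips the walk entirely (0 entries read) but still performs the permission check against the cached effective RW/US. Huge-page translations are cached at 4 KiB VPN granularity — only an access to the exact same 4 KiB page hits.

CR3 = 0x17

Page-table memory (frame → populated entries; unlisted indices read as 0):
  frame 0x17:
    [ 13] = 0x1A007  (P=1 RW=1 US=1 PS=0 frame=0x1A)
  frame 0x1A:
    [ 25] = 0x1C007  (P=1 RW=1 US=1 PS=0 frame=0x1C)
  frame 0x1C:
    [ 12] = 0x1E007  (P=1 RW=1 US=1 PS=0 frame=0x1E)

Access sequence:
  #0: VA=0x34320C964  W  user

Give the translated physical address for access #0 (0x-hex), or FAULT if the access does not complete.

Trace:
#0 VA=0x34320C964 (w,user):
  L0 @0x17[13] → 0x1A007  P=1,RW=1,US=1,PS=0
  L1 @0x1A[25] → 0x1C007  P=1,RW=1,US=1,PS=0
  L2 @0x1C[12] → 0x1E007  P=1,RW=1,US=1,PS=0
  → PA=0x1E964  (3 entries read)

Access #0 PA: 0x1E964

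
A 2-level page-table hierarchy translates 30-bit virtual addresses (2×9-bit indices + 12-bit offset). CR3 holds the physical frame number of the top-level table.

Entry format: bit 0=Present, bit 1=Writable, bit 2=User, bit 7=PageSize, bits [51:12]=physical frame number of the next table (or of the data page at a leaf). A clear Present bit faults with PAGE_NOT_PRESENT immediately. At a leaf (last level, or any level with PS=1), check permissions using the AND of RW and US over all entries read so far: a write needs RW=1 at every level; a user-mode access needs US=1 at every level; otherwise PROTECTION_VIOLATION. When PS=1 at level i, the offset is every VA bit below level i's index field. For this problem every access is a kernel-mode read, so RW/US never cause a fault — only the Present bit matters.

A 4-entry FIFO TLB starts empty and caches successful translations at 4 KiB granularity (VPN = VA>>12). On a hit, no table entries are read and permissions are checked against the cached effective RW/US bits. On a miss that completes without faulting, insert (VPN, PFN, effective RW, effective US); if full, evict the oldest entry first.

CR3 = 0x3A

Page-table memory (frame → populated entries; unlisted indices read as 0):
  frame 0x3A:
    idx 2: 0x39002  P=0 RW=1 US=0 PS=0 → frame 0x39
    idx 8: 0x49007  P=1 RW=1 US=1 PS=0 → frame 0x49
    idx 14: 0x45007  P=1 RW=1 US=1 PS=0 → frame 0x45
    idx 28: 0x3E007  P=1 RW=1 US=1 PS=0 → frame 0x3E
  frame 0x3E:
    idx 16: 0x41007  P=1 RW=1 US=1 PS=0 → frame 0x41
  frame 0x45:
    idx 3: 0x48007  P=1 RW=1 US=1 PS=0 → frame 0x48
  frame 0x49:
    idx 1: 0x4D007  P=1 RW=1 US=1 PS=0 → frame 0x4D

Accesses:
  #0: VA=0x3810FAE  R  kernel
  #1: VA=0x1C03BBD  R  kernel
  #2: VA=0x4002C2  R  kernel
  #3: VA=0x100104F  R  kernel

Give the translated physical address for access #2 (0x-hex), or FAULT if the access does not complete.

Trace:
#0 VA=0x3810FAE (r,kernel):
  [0] read 0x3A idx=28: raw=0x3E007 flags P=1 W=1 U=1 S=0
  [1] read 0x3E idx=16: raw=0x41007 flags P=1 W=1 U=1 S=0
  ⇒ phys 0x41FAE  [2 reads]
#1 VA=0x1C03BBD (r,kernel):
  [0] read 0x3A idx=14: raw=0x45007 flags P=1 W=1 U=1 S=0
  [1] read 0x45 idx=3: raw=0x48007 flags P=1 W=1 U=1 S=0
  ⇒ phys 0x48BBD  [2 reads]
#2 VA=0x4002C2 (r,kernel):
  [0] read 0x3A idx=2: raw=0x39002 flags P=0 W=1 U=0 S=0
  ✗ PAGE_NOT_PRESENT  [1 reads]
#3 VA=0x100104F (r,kernel):
  [0] read 0x3A idx=8: raw=0x49007 flags P=1 W=1 U=1 S=0
  [1] read 0x49 idx=1: raw=0x4D007 flags P=1 W=1 U=1 S=0
  ⇒ phys 0x4D04F  [2 reads]

Access #2 PA: FAULT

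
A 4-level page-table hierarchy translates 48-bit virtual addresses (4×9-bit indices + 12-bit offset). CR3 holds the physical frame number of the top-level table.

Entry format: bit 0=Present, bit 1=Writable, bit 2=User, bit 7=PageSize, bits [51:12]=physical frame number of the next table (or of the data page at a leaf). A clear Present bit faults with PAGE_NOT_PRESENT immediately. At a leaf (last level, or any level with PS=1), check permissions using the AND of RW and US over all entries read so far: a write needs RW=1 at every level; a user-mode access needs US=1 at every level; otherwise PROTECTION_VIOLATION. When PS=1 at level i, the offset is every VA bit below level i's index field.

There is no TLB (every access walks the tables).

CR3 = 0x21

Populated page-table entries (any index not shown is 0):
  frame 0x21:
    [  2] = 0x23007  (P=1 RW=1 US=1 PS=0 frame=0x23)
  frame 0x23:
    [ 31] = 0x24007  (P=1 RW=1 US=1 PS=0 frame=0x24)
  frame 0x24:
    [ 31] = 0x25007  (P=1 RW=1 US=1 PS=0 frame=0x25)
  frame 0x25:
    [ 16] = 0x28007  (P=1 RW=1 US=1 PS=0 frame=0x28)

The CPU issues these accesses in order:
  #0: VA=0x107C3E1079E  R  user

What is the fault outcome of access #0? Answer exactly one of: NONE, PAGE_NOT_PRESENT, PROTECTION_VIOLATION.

Per-access translation:
#0 VA=0x107C3E1079E (r,user):
  L0 @0x21[2] → 0x23007  P=1,RW=1,US=1,PS=0
  L1 @0x23[31] → 0x24007  P=1,RW=1,US=1,PS=0
  L2 @0x24[31] → 0x25007  P=1,RW=1,US=1,PS=0
  L3 @0x25[16] → 0x28007  P=1,RW=1,US=1,PS=0
  ✓ 0x2879E  — 4 lookups

Access #0 fault: NONE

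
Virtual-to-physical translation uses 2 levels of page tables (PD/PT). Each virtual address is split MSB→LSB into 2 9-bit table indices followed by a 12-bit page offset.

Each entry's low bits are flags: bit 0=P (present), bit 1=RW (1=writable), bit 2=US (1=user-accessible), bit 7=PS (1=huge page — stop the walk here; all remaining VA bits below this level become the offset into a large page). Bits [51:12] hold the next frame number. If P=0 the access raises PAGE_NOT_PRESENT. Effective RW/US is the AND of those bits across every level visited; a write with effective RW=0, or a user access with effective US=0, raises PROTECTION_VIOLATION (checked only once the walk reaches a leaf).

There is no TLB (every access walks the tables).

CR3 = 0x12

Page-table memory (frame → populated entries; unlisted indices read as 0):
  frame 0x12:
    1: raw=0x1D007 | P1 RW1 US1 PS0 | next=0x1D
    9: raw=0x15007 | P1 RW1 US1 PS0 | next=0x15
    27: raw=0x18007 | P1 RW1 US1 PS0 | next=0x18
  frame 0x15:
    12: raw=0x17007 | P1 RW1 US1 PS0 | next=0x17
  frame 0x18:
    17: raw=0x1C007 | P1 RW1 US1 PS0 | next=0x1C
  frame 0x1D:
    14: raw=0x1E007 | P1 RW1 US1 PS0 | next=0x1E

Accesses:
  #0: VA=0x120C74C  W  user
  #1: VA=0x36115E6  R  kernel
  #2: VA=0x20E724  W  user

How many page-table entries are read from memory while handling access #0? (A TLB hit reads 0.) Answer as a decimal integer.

Per-access translation:
#0 VA=0x120C74C (w,user):
  L0 @0x12[9] → 0x15007  P=1,RW=1,US=1,PS=0
  L1 @0x15[12] → 0x17007  P=1,RW=1,US=1,PS=0
  ⇒ phys 0x1774C  [2 reads]
#1 VA=0x36115E6 (r,kernel):
  L0 @0x12[27] → 0x18007  P=1,RW=1,US=1,PS=0
  L1 @0x18[17] → 0x1C007  P=1,RW=1,US=1,PS=0
  ⇒ phys 0x1C5E6  [2 reads]
#2 VA=0x20E724 (w,user):
  L0 @0x12[1] → 0x1D007  P=1,RW=1,US=1,PS=0
  L1 @0x1D[14] → 0x1E007  P=1,RW=1,US=1,PS=0
  ⇒ phys 0x1E724  [2 reads]

Entries read for #0: 2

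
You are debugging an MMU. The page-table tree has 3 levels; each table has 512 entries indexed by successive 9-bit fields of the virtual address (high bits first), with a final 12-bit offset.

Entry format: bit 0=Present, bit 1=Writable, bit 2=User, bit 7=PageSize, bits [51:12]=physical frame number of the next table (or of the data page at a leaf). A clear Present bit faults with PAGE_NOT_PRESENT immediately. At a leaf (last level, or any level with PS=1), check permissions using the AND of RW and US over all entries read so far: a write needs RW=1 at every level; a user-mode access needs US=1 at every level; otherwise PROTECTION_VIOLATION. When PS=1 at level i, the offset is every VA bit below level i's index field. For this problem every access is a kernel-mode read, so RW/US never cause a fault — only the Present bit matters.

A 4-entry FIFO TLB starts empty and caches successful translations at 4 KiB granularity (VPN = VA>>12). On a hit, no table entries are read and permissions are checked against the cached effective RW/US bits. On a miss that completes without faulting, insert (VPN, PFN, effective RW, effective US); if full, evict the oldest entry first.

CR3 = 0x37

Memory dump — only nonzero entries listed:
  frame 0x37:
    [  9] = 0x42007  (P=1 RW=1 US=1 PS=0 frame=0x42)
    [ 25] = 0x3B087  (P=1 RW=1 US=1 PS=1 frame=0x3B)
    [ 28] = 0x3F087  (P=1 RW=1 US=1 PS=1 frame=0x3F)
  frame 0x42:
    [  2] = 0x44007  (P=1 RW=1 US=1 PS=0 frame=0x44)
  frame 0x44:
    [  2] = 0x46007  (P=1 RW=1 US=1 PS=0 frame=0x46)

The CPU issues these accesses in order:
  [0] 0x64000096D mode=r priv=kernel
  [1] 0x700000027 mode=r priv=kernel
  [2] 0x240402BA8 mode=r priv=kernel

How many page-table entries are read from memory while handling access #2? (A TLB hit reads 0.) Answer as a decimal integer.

Trace:
#0 VA=0x64000096D (r,kernel):
  L0: frame=0x37 idx=25 entry=0x3B087 [P=1 RW=1 US=1 PS=1]
  → PA=0x3B96D (huge @L0)  (1 entries read)
#1 VA=0x700000027 (r,kernel):
  L0: frame=0x37 idx=28 entry=0x3F087 [P=1 RW=1 US=1 PS=1]
  → PA=0x3F027 (huge @L0)  (1 entries read)
#2 VA=0x240402BA8 (r,kernel):
  L0: frame=0x37 idx=9 entry=0x42007 [P=1 RW=1 US=1 PS=0]
  L1: frame=0x42 idx=2 entry=0x44007 [P=1 RW=1 US=1 PS=0]
  L2: frame=0x44 idx=2 entry=0x46007 [P=1 RW=1 US=1 PS=0]
  → PA=0x46BA8  (3 entries read)

Entries read for #2: 3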